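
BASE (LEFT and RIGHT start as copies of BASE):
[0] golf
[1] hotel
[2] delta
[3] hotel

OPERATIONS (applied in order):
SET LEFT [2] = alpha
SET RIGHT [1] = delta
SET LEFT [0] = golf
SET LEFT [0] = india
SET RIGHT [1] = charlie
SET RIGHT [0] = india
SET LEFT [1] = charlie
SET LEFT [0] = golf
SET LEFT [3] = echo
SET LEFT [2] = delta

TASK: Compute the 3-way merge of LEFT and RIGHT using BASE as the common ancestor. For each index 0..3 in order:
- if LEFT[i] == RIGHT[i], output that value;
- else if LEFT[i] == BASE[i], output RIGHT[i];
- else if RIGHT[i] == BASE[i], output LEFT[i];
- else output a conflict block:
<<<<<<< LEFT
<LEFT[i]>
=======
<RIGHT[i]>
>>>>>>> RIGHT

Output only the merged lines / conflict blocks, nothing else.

Answer: india
charlie
delta
echo

Derivation:
Final LEFT:  [golf, charlie, delta, echo]
Final RIGHT: [india, charlie, delta, hotel]
i=0: L=golf=BASE, R=india -> take RIGHT -> india
i=1: L=charlie R=charlie -> agree -> charlie
i=2: L=delta R=delta -> agree -> delta
i=3: L=echo, R=hotel=BASE -> take LEFT -> echo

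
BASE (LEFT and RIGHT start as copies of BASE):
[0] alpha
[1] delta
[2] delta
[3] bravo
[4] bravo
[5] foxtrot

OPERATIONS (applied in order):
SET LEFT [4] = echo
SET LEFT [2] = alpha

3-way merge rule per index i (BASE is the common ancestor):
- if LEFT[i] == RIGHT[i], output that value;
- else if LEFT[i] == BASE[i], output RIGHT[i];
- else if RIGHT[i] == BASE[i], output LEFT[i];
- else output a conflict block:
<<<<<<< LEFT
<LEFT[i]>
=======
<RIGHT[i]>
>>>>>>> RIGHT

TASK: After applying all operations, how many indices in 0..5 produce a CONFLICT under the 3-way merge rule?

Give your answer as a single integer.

Answer: 0

Derivation:
Final LEFT:  [alpha, delta, alpha, bravo, echo, foxtrot]
Final RIGHT: [alpha, delta, delta, bravo, bravo, foxtrot]
i=0: L=alpha R=alpha -> agree -> alpha
i=1: L=delta R=delta -> agree -> delta
i=2: L=alpha, R=delta=BASE -> take LEFT -> alpha
i=3: L=bravo R=bravo -> agree -> bravo
i=4: L=echo, R=bravo=BASE -> take LEFT -> echo
i=5: L=foxtrot R=foxtrot -> agree -> foxtrot
Conflict count: 0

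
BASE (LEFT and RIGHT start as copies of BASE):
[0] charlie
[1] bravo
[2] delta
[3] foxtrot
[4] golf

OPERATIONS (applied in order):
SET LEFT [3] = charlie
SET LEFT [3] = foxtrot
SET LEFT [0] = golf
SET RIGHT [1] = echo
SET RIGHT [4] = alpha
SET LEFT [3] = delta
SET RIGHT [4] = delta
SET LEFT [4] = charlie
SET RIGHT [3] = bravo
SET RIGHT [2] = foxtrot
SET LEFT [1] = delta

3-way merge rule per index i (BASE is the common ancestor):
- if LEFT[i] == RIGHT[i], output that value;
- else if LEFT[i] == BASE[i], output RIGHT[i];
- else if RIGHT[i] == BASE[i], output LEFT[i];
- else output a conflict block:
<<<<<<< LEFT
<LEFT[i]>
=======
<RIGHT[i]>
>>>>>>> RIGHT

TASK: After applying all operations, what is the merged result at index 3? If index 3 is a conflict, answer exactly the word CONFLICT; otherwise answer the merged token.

Final LEFT:  [golf, delta, delta, delta, charlie]
Final RIGHT: [charlie, echo, foxtrot, bravo, delta]
i=0: L=golf, R=charlie=BASE -> take LEFT -> golf
i=1: BASE=bravo L=delta R=echo all differ -> CONFLICT
i=2: L=delta=BASE, R=foxtrot -> take RIGHT -> foxtrot
i=3: BASE=foxtrot L=delta R=bravo all differ -> CONFLICT
i=4: BASE=golf L=charlie R=delta all differ -> CONFLICT
Index 3 -> CONFLICT

Answer: CONFLICT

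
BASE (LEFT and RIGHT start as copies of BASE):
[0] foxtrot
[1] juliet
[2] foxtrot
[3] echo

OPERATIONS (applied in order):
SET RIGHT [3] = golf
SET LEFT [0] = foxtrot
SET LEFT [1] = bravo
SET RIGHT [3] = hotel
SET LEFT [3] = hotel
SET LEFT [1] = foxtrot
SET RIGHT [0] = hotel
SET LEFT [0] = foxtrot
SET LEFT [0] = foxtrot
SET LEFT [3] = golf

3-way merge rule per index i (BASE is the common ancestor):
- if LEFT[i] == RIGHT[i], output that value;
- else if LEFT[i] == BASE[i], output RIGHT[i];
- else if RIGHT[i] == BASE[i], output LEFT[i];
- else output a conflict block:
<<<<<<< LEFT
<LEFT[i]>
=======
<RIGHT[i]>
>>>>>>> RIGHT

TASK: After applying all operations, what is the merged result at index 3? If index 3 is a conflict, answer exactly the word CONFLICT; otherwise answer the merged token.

Answer: CONFLICT

Derivation:
Final LEFT:  [foxtrot, foxtrot, foxtrot, golf]
Final RIGHT: [hotel, juliet, foxtrot, hotel]
i=0: L=foxtrot=BASE, R=hotel -> take RIGHT -> hotel
i=1: L=foxtrot, R=juliet=BASE -> take LEFT -> foxtrot
i=2: L=foxtrot R=foxtrot -> agree -> foxtrot
i=3: BASE=echo L=golf R=hotel all differ -> CONFLICT
Index 3 -> CONFLICT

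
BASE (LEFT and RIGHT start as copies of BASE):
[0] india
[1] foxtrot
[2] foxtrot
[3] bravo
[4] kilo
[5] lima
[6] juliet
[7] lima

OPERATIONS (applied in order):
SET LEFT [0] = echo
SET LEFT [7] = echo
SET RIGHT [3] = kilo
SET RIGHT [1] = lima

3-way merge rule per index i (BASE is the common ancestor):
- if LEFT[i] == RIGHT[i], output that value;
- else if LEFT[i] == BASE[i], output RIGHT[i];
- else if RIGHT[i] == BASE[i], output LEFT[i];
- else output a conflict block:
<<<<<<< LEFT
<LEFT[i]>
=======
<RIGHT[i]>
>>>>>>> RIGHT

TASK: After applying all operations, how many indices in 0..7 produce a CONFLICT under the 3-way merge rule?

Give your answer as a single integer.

Final LEFT:  [echo, foxtrot, foxtrot, bravo, kilo, lima, juliet, echo]
Final RIGHT: [india, lima, foxtrot, kilo, kilo, lima, juliet, lima]
i=0: L=echo, R=india=BASE -> take LEFT -> echo
i=1: L=foxtrot=BASE, R=lima -> take RIGHT -> lima
i=2: L=foxtrot R=foxtrot -> agree -> foxtrot
i=3: L=bravo=BASE, R=kilo -> take RIGHT -> kilo
i=4: L=kilo R=kilo -> agree -> kilo
i=5: L=lima R=lima -> agree -> lima
i=6: L=juliet R=juliet -> agree -> juliet
i=7: L=echo, R=lima=BASE -> take LEFT -> echo
Conflict count: 0

Answer: 0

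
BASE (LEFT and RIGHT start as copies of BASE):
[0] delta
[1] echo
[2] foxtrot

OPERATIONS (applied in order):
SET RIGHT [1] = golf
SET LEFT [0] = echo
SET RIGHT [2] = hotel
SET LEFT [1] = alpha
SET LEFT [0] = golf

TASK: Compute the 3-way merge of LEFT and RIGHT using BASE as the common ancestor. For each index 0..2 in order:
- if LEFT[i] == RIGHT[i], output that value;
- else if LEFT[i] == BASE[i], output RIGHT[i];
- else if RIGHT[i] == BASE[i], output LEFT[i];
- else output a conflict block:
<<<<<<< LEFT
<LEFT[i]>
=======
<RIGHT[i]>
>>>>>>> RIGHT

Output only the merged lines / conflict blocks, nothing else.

Final LEFT:  [golf, alpha, foxtrot]
Final RIGHT: [delta, golf, hotel]
i=0: L=golf, R=delta=BASE -> take LEFT -> golf
i=1: BASE=echo L=alpha R=golf all differ -> CONFLICT
i=2: L=foxtrot=BASE, R=hotel -> take RIGHT -> hotel

Answer: golf
<<<<<<< LEFT
alpha
=======
golf
>>>>>>> RIGHT
hotel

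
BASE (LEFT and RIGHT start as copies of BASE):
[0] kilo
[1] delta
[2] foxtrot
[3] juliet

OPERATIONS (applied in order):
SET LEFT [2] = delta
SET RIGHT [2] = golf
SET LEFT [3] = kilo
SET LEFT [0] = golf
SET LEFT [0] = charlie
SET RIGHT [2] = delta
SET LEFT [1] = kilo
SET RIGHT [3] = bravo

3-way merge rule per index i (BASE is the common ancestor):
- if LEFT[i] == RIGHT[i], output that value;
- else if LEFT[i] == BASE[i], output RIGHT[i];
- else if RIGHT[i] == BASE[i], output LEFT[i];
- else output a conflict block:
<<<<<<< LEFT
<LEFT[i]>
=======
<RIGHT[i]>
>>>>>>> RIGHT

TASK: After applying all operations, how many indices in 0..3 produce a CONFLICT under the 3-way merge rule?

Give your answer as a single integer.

Final LEFT:  [charlie, kilo, delta, kilo]
Final RIGHT: [kilo, delta, delta, bravo]
i=0: L=charlie, R=kilo=BASE -> take LEFT -> charlie
i=1: L=kilo, R=delta=BASE -> take LEFT -> kilo
i=2: L=delta R=delta -> agree -> delta
i=3: BASE=juliet L=kilo R=bravo all differ -> CONFLICT
Conflict count: 1

Answer: 1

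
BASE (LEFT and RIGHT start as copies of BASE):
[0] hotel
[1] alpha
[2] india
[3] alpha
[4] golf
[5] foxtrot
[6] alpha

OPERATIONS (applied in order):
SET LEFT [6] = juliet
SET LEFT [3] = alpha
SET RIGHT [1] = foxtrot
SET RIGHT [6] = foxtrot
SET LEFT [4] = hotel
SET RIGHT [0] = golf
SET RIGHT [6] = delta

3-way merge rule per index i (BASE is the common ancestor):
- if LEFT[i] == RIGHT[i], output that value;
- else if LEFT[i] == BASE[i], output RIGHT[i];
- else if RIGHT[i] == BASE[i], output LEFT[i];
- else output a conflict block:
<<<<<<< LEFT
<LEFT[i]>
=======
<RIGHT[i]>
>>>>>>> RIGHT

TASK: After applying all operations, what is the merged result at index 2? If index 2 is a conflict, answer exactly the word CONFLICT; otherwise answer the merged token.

Answer: india

Derivation:
Final LEFT:  [hotel, alpha, india, alpha, hotel, foxtrot, juliet]
Final RIGHT: [golf, foxtrot, india, alpha, golf, foxtrot, delta]
i=0: L=hotel=BASE, R=golf -> take RIGHT -> golf
i=1: L=alpha=BASE, R=foxtrot -> take RIGHT -> foxtrot
i=2: L=india R=india -> agree -> india
i=3: L=alpha R=alpha -> agree -> alpha
i=4: L=hotel, R=golf=BASE -> take LEFT -> hotel
i=5: L=foxtrot R=foxtrot -> agree -> foxtrot
i=6: BASE=alpha L=juliet R=delta all differ -> CONFLICT
Index 2 -> india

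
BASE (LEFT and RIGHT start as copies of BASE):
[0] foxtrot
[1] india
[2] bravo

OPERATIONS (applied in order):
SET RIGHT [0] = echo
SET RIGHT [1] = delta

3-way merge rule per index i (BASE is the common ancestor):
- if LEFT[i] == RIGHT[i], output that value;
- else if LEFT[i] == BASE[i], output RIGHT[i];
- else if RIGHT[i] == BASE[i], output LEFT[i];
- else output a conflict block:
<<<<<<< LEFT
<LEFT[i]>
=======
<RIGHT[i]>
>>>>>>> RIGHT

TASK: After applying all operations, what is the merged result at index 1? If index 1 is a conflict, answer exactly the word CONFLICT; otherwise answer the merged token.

Answer: delta

Derivation:
Final LEFT:  [foxtrot, india, bravo]
Final RIGHT: [echo, delta, bravo]
i=0: L=foxtrot=BASE, R=echo -> take RIGHT -> echo
i=1: L=india=BASE, R=delta -> take RIGHT -> delta
i=2: L=bravo R=bravo -> agree -> bravo
Index 1 -> delta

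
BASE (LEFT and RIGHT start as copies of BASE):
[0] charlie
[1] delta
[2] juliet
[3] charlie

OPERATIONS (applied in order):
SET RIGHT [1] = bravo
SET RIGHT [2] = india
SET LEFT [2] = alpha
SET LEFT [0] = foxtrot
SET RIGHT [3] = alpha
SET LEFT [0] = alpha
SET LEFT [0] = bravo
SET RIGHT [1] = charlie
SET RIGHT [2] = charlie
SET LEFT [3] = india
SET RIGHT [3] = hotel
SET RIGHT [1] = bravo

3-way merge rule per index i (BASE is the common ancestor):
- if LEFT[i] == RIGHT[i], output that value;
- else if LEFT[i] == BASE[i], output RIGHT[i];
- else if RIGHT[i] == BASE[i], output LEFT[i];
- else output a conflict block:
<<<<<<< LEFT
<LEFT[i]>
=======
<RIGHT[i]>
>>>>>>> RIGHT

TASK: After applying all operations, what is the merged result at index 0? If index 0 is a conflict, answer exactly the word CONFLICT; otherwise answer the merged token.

Answer: bravo

Derivation:
Final LEFT:  [bravo, delta, alpha, india]
Final RIGHT: [charlie, bravo, charlie, hotel]
i=0: L=bravo, R=charlie=BASE -> take LEFT -> bravo
i=1: L=delta=BASE, R=bravo -> take RIGHT -> bravo
i=2: BASE=juliet L=alpha R=charlie all differ -> CONFLICT
i=3: BASE=charlie L=india R=hotel all differ -> CONFLICT
Index 0 -> bravo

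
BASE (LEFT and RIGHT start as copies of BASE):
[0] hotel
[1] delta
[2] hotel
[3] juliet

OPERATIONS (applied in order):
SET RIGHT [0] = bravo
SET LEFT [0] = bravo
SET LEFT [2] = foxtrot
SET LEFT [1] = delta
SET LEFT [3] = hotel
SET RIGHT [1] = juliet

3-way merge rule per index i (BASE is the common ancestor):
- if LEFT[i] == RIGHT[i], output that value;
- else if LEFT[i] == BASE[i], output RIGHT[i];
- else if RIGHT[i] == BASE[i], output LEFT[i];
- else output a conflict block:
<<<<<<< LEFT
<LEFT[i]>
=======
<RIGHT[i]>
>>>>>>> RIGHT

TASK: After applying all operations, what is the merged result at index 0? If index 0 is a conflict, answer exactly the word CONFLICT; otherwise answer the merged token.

Answer: bravo

Derivation:
Final LEFT:  [bravo, delta, foxtrot, hotel]
Final RIGHT: [bravo, juliet, hotel, juliet]
i=0: L=bravo R=bravo -> agree -> bravo
i=1: L=delta=BASE, R=juliet -> take RIGHT -> juliet
i=2: L=foxtrot, R=hotel=BASE -> take LEFT -> foxtrot
i=3: L=hotel, R=juliet=BASE -> take LEFT -> hotel
Index 0 -> bravo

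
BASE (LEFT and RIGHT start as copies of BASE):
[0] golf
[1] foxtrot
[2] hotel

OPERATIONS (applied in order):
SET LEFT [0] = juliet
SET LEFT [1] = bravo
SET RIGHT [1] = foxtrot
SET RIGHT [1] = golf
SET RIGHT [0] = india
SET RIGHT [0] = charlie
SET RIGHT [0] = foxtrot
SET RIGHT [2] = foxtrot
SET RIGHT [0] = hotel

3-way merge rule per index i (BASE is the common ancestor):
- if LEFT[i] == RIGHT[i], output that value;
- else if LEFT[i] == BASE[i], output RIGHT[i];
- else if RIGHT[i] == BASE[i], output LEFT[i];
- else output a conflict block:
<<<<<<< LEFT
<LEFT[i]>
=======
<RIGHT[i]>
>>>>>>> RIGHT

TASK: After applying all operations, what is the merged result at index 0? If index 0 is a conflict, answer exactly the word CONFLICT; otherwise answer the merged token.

Answer: CONFLICT

Derivation:
Final LEFT:  [juliet, bravo, hotel]
Final RIGHT: [hotel, golf, foxtrot]
i=0: BASE=golf L=juliet R=hotel all differ -> CONFLICT
i=1: BASE=foxtrot L=bravo R=golf all differ -> CONFLICT
i=2: L=hotel=BASE, R=foxtrot -> take RIGHT -> foxtrot
Index 0 -> CONFLICT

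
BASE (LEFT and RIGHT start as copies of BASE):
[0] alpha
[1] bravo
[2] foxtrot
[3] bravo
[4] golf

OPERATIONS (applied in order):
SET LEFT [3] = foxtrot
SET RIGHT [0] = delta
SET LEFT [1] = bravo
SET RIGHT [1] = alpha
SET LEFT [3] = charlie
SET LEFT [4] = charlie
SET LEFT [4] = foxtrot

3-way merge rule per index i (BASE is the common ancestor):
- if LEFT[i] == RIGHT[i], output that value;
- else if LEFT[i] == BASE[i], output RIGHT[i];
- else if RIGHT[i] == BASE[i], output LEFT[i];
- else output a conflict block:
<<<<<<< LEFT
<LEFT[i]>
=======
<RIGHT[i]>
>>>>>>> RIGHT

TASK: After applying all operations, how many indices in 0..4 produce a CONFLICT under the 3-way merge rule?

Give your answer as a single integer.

Final LEFT:  [alpha, bravo, foxtrot, charlie, foxtrot]
Final RIGHT: [delta, alpha, foxtrot, bravo, golf]
i=0: L=alpha=BASE, R=delta -> take RIGHT -> delta
i=1: L=bravo=BASE, R=alpha -> take RIGHT -> alpha
i=2: L=foxtrot R=foxtrot -> agree -> foxtrot
i=3: L=charlie, R=bravo=BASE -> take LEFT -> charlie
i=4: L=foxtrot, R=golf=BASE -> take LEFT -> foxtrot
Conflict count: 0

Answer: 0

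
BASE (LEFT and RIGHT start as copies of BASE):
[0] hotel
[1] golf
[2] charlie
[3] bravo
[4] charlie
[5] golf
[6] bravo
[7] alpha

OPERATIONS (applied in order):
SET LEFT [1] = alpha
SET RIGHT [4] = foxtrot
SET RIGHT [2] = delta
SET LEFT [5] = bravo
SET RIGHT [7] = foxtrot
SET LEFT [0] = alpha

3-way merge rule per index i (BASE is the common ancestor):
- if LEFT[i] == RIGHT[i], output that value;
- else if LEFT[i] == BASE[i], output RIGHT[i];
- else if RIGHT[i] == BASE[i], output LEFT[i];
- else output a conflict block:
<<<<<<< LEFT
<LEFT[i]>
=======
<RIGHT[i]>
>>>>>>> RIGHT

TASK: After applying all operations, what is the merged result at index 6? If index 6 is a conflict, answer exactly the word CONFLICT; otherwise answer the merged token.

Answer: bravo

Derivation:
Final LEFT:  [alpha, alpha, charlie, bravo, charlie, bravo, bravo, alpha]
Final RIGHT: [hotel, golf, delta, bravo, foxtrot, golf, bravo, foxtrot]
i=0: L=alpha, R=hotel=BASE -> take LEFT -> alpha
i=1: L=alpha, R=golf=BASE -> take LEFT -> alpha
i=2: L=charlie=BASE, R=delta -> take RIGHT -> delta
i=3: L=bravo R=bravo -> agree -> bravo
i=4: L=charlie=BASE, R=foxtrot -> take RIGHT -> foxtrot
i=5: L=bravo, R=golf=BASE -> take LEFT -> bravo
i=6: L=bravo R=bravo -> agree -> bravo
i=7: L=alpha=BASE, R=foxtrot -> take RIGHT -> foxtrot
Index 6 -> bravo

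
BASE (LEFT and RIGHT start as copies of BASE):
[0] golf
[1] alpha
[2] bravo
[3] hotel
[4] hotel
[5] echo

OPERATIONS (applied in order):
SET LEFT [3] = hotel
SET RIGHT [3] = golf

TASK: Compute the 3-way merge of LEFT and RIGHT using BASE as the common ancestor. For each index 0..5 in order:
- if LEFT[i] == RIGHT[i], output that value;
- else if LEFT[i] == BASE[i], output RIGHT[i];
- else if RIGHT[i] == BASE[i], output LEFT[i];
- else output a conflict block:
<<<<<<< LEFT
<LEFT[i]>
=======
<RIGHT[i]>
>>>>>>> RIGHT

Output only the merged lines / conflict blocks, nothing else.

Answer: golf
alpha
bravo
golf
hotel
echo

Derivation:
Final LEFT:  [golf, alpha, bravo, hotel, hotel, echo]
Final RIGHT: [golf, alpha, bravo, golf, hotel, echo]
i=0: L=golf R=golf -> agree -> golf
i=1: L=alpha R=alpha -> agree -> alpha
i=2: L=bravo R=bravo -> agree -> bravo
i=3: L=hotel=BASE, R=golf -> take RIGHT -> golf
i=4: L=hotel R=hotel -> agree -> hotel
i=5: L=echo R=echo -> agree -> echo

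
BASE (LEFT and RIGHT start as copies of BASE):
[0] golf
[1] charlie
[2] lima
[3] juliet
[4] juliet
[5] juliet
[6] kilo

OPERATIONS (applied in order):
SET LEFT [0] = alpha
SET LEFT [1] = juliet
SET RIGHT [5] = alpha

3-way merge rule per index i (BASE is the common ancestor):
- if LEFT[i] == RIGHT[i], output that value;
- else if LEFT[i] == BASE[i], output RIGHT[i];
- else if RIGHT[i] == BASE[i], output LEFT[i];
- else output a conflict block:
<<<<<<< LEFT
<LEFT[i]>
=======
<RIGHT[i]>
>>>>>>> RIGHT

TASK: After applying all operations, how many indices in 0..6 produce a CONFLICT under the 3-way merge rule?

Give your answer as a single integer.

Answer: 0

Derivation:
Final LEFT:  [alpha, juliet, lima, juliet, juliet, juliet, kilo]
Final RIGHT: [golf, charlie, lima, juliet, juliet, alpha, kilo]
i=0: L=alpha, R=golf=BASE -> take LEFT -> alpha
i=1: L=juliet, R=charlie=BASE -> take LEFT -> juliet
i=2: L=lima R=lima -> agree -> lima
i=3: L=juliet R=juliet -> agree -> juliet
i=4: L=juliet R=juliet -> agree -> juliet
i=5: L=juliet=BASE, R=alpha -> take RIGHT -> alpha
i=6: L=kilo R=kilo -> agree -> kilo
Conflict count: 0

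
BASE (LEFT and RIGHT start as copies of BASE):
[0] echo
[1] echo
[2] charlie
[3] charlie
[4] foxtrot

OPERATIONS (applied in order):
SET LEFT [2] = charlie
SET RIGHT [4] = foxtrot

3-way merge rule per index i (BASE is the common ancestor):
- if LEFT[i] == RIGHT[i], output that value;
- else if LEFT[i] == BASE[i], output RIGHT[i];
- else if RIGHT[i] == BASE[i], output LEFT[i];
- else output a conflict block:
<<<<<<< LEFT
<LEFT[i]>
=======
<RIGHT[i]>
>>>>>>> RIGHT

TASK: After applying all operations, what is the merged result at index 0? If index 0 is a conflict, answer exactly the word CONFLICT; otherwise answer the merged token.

Answer: echo

Derivation:
Final LEFT:  [echo, echo, charlie, charlie, foxtrot]
Final RIGHT: [echo, echo, charlie, charlie, foxtrot]
i=0: L=echo R=echo -> agree -> echo
i=1: L=echo R=echo -> agree -> echo
i=2: L=charlie R=charlie -> agree -> charlie
i=3: L=charlie R=charlie -> agree -> charlie
i=4: L=foxtrot R=foxtrot -> agree -> foxtrot
Index 0 -> echo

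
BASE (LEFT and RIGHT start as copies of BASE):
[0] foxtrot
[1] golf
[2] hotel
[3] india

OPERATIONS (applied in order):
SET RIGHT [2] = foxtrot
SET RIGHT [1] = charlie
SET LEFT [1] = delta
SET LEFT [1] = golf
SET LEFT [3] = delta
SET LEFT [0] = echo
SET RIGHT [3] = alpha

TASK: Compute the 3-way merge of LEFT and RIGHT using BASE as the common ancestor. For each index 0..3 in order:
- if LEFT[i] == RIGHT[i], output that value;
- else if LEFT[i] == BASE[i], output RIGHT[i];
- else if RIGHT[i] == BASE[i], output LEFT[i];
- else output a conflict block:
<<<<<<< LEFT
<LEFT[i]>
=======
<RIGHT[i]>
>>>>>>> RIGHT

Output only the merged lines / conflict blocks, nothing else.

Answer: echo
charlie
foxtrot
<<<<<<< LEFT
delta
=======
alpha
>>>>>>> RIGHT

Derivation:
Final LEFT:  [echo, golf, hotel, delta]
Final RIGHT: [foxtrot, charlie, foxtrot, alpha]
i=0: L=echo, R=foxtrot=BASE -> take LEFT -> echo
i=1: L=golf=BASE, R=charlie -> take RIGHT -> charlie
i=2: L=hotel=BASE, R=foxtrot -> take RIGHT -> foxtrot
i=3: BASE=india L=delta R=alpha all differ -> CONFLICT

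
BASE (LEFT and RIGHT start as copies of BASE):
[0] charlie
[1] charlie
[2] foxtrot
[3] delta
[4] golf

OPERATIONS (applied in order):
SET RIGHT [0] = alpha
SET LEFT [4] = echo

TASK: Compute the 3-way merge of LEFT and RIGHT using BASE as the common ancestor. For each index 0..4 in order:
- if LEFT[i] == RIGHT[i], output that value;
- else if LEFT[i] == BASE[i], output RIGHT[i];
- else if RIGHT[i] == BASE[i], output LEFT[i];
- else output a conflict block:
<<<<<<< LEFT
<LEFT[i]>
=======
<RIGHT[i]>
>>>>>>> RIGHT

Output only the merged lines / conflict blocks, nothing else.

Answer: alpha
charlie
foxtrot
delta
echo

Derivation:
Final LEFT:  [charlie, charlie, foxtrot, delta, echo]
Final RIGHT: [alpha, charlie, foxtrot, delta, golf]
i=0: L=charlie=BASE, R=alpha -> take RIGHT -> alpha
i=1: L=charlie R=charlie -> agree -> charlie
i=2: L=foxtrot R=foxtrot -> agree -> foxtrot
i=3: L=delta R=delta -> agree -> delta
i=4: L=echo, R=golf=BASE -> take LEFT -> echo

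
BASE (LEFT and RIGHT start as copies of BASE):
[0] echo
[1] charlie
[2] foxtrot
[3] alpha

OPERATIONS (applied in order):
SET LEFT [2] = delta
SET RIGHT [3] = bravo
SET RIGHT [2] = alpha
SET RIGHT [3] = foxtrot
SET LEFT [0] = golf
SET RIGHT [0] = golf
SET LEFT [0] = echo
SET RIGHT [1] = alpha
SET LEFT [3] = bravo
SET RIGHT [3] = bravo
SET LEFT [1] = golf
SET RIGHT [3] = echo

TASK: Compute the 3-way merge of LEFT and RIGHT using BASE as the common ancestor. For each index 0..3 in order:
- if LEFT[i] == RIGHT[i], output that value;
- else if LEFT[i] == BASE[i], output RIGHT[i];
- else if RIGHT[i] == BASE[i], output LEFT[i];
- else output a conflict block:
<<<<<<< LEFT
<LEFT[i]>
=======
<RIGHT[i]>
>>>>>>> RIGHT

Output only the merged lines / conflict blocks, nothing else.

Answer: golf
<<<<<<< LEFT
golf
=======
alpha
>>>>>>> RIGHT
<<<<<<< LEFT
delta
=======
alpha
>>>>>>> RIGHT
<<<<<<< LEFT
bravo
=======
echo
>>>>>>> RIGHT

Derivation:
Final LEFT:  [echo, golf, delta, bravo]
Final RIGHT: [golf, alpha, alpha, echo]
i=0: L=echo=BASE, R=golf -> take RIGHT -> golf
i=1: BASE=charlie L=golf R=alpha all differ -> CONFLICT
i=2: BASE=foxtrot L=delta R=alpha all differ -> CONFLICT
i=3: BASE=alpha L=bravo R=echo all differ -> CONFLICT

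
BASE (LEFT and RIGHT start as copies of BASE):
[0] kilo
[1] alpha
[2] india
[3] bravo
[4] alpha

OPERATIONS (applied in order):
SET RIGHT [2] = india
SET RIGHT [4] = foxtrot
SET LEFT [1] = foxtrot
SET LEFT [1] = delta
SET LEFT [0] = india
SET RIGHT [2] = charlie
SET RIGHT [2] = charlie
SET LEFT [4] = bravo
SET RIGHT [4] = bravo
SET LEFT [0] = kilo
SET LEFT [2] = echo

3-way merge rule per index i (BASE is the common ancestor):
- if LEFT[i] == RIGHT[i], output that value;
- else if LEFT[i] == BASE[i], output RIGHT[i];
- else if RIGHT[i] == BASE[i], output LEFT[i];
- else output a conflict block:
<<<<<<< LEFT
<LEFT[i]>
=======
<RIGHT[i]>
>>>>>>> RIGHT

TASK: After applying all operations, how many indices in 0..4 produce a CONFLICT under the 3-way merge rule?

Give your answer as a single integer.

Answer: 1

Derivation:
Final LEFT:  [kilo, delta, echo, bravo, bravo]
Final RIGHT: [kilo, alpha, charlie, bravo, bravo]
i=0: L=kilo R=kilo -> agree -> kilo
i=1: L=delta, R=alpha=BASE -> take LEFT -> delta
i=2: BASE=india L=echo R=charlie all differ -> CONFLICT
i=3: L=bravo R=bravo -> agree -> bravo
i=4: L=bravo R=bravo -> agree -> bravo
Conflict count: 1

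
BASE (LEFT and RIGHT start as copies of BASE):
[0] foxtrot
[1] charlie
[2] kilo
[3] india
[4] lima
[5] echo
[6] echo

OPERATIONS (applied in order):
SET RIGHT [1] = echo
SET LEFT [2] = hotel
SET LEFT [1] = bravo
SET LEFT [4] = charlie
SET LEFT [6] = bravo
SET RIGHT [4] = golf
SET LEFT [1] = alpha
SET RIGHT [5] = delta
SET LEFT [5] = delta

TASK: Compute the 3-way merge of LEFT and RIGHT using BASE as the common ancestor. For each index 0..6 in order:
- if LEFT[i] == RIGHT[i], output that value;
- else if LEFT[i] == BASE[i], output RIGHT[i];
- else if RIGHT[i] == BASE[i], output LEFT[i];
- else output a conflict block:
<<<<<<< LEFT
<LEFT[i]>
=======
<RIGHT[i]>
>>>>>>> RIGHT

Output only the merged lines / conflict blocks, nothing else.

Final LEFT:  [foxtrot, alpha, hotel, india, charlie, delta, bravo]
Final RIGHT: [foxtrot, echo, kilo, india, golf, delta, echo]
i=0: L=foxtrot R=foxtrot -> agree -> foxtrot
i=1: BASE=charlie L=alpha R=echo all differ -> CONFLICT
i=2: L=hotel, R=kilo=BASE -> take LEFT -> hotel
i=3: L=india R=india -> agree -> india
i=4: BASE=lima L=charlie R=golf all differ -> CONFLICT
i=5: L=delta R=delta -> agree -> delta
i=6: L=bravo, R=echo=BASE -> take LEFT -> bravo

Answer: foxtrot
<<<<<<< LEFT
alpha
=======
echo
>>>>>>> RIGHT
hotel
india
<<<<<<< LEFT
charlie
=======
golf
>>>>>>> RIGHT
delta
bravo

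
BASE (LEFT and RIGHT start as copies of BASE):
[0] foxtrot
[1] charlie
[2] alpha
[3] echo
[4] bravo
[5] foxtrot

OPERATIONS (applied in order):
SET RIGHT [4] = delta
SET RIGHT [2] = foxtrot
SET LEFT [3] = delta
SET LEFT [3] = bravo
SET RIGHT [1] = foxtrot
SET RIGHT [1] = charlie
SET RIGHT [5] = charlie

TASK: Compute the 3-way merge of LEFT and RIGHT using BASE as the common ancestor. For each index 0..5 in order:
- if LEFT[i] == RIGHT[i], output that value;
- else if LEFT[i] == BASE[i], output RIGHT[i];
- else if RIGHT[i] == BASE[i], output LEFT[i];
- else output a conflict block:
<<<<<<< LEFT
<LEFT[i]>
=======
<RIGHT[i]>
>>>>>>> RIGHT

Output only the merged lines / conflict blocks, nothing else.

Final LEFT:  [foxtrot, charlie, alpha, bravo, bravo, foxtrot]
Final RIGHT: [foxtrot, charlie, foxtrot, echo, delta, charlie]
i=0: L=foxtrot R=foxtrot -> agree -> foxtrot
i=1: L=charlie R=charlie -> agree -> charlie
i=2: L=alpha=BASE, R=foxtrot -> take RIGHT -> foxtrot
i=3: L=bravo, R=echo=BASE -> take LEFT -> bravo
i=4: L=bravo=BASE, R=delta -> take RIGHT -> delta
i=5: L=foxtrot=BASE, R=charlie -> take RIGHT -> charlie

Answer: foxtrot
charlie
foxtrot
bravo
delta
charlie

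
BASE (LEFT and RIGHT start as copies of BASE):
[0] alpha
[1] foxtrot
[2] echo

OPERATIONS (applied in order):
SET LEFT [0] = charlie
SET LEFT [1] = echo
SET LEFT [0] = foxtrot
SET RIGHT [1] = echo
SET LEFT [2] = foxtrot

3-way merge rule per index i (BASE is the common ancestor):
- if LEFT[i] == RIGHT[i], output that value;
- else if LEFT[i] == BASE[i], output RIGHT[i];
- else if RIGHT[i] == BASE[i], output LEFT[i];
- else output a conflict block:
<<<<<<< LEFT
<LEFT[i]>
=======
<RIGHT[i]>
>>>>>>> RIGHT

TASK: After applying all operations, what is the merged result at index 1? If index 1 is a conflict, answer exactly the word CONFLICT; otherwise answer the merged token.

Final LEFT:  [foxtrot, echo, foxtrot]
Final RIGHT: [alpha, echo, echo]
i=0: L=foxtrot, R=alpha=BASE -> take LEFT -> foxtrot
i=1: L=echo R=echo -> agree -> echo
i=2: L=foxtrot, R=echo=BASE -> take LEFT -> foxtrot
Index 1 -> echo

Answer: echo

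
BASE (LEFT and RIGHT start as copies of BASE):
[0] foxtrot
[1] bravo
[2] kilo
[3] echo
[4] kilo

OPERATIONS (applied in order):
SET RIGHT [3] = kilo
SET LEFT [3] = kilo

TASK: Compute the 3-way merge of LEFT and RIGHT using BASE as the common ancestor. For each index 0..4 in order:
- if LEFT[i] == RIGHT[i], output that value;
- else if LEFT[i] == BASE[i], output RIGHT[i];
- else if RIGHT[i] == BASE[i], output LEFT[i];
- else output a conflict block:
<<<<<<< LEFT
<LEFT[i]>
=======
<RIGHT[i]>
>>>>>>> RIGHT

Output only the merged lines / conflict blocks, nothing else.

Final LEFT:  [foxtrot, bravo, kilo, kilo, kilo]
Final RIGHT: [foxtrot, bravo, kilo, kilo, kilo]
i=0: L=foxtrot R=foxtrot -> agree -> foxtrot
i=1: L=bravo R=bravo -> agree -> bravo
i=2: L=kilo R=kilo -> agree -> kilo
i=3: L=kilo R=kilo -> agree -> kilo
i=4: L=kilo R=kilo -> agree -> kilo

Answer: foxtrot
bravo
kilo
kilo
kilo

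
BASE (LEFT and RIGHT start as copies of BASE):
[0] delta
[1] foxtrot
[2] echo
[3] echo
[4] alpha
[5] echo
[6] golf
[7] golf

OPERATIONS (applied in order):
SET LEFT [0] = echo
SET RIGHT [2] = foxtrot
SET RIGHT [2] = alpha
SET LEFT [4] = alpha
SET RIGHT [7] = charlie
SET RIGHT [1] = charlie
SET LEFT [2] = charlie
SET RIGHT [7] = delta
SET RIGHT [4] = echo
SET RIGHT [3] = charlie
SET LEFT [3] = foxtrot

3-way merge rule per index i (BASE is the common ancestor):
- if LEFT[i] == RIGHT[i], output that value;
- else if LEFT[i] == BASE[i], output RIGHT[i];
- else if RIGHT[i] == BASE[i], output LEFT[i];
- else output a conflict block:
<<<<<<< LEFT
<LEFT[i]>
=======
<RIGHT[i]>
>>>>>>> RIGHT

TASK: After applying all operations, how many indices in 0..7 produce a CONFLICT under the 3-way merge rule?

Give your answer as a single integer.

Answer: 2

Derivation:
Final LEFT:  [echo, foxtrot, charlie, foxtrot, alpha, echo, golf, golf]
Final RIGHT: [delta, charlie, alpha, charlie, echo, echo, golf, delta]
i=0: L=echo, R=delta=BASE -> take LEFT -> echo
i=1: L=foxtrot=BASE, R=charlie -> take RIGHT -> charlie
i=2: BASE=echo L=charlie R=alpha all differ -> CONFLICT
i=3: BASE=echo L=foxtrot R=charlie all differ -> CONFLICT
i=4: L=alpha=BASE, R=echo -> take RIGHT -> echo
i=5: L=echo R=echo -> agree -> echo
i=6: L=golf R=golf -> agree -> golf
i=7: L=golf=BASE, R=delta -> take RIGHT -> delta
Conflict count: 2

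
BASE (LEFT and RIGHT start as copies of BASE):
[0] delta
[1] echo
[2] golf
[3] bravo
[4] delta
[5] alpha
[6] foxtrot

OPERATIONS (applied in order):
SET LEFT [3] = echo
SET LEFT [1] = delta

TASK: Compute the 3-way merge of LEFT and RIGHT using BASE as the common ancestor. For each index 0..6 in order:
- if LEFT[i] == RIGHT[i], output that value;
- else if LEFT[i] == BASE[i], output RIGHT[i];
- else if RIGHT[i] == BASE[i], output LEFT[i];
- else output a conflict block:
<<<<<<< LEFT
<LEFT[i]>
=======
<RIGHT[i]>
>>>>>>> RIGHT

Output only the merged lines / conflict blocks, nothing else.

Final LEFT:  [delta, delta, golf, echo, delta, alpha, foxtrot]
Final RIGHT: [delta, echo, golf, bravo, delta, alpha, foxtrot]
i=0: L=delta R=delta -> agree -> delta
i=1: L=delta, R=echo=BASE -> take LEFT -> delta
i=2: L=golf R=golf -> agree -> golf
i=3: L=echo, R=bravo=BASE -> take LEFT -> echo
i=4: L=delta R=delta -> agree -> delta
i=5: L=alpha R=alpha -> agree -> alpha
i=6: L=foxtrot R=foxtrot -> agree -> foxtrot

Answer: delta
delta
golf
echo
delta
alpha
foxtrot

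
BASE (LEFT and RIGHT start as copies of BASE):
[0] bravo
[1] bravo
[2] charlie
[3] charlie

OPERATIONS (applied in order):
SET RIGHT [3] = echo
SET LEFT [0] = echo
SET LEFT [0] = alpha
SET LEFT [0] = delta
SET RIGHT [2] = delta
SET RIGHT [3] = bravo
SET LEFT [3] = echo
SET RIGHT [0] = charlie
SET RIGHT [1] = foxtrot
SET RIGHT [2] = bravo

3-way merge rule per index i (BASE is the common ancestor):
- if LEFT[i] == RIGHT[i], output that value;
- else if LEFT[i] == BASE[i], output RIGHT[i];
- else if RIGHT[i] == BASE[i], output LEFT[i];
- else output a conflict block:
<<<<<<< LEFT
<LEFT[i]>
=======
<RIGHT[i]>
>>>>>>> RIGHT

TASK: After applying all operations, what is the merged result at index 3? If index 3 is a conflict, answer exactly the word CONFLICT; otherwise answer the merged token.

Final LEFT:  [delta, bravo, charlie, echo]
Final RIGHT: [charlie, foxtrot, bravo, bravo]
i=0: BASE=bravo L=delta R=charlie all differ -> CONFLICT
i=1: L=bravo=BASE, R=foxtrot -> take RIGHT -> foxtrot
i=2: L=charlie=BASE, R=bravo -> take RIGHT -> bravo
i=3: BASE=charlie L=echo R=bravo all differ -> CONFLICT
Index 3 -> CONFLICT

Answer: CONFLICT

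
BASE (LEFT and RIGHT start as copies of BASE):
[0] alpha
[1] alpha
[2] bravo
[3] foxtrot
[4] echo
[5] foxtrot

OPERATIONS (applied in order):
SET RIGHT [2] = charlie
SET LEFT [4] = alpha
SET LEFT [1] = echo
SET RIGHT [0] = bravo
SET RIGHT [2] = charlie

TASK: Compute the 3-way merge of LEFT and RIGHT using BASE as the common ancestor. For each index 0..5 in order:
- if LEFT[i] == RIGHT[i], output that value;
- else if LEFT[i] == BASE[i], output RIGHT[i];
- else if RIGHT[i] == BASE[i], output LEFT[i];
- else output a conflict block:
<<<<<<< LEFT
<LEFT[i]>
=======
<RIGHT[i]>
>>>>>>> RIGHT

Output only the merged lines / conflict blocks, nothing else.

Answer: bravo
echo
charlie
foxtrot
alpha
foxtrot

Derivation:
Final LEFT:  [alpha, echo, bravo, foxtrot, alpha, foxtrot]
Final RIGHT: [bravo, alpha, charlie, foxtrot, echo, foxtrot]
i=0: L=alpha=BASE, R=bravo -> take RIGHT -> bravo
i=1: L=echo, R=alpha=BASE -> take LEFT -> echo
i=2: L=bravo=BASE, R=charlie -> take RIGHT -> charlie
i=3: L=foxtrot R=foxtrot -> agree -> foxtrot
i=4: L=alpha, R=echo=BASE -> take LEFT -> alpha
i=5: L=foxtrot R=foxtrot -> agree -> foxtrot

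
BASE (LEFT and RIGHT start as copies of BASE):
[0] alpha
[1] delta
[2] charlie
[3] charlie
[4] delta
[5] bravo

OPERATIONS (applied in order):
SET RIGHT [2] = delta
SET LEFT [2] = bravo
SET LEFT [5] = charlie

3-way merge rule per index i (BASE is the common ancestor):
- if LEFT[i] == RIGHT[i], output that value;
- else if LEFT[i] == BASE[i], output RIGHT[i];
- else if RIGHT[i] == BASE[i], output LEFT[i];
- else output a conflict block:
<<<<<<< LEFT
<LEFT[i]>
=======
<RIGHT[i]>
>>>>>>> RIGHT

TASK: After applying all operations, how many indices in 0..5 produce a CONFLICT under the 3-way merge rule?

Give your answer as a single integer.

Final LEFT:  [alpha, delta, bravo, charlie, delta, charlie]
Final RIGHT: [alpha, delta, delta, charlie, delta, bravo]
i=0: L=alpha R=alpha -> agree -> alpha
i=1: L=delta R=delta -> agree -> delta
i=2: BASE=charlie L=bravo R=delta all differ -> CONFLICT
i=3: L=charlie R=charlie -> agree -> charlie
i=4: L=delta R=delta -> agree -> delta
i=5: L=charlie, R=bravo=BASE -> take LEFT -> charlie
Conflict count: 1

Answer: 1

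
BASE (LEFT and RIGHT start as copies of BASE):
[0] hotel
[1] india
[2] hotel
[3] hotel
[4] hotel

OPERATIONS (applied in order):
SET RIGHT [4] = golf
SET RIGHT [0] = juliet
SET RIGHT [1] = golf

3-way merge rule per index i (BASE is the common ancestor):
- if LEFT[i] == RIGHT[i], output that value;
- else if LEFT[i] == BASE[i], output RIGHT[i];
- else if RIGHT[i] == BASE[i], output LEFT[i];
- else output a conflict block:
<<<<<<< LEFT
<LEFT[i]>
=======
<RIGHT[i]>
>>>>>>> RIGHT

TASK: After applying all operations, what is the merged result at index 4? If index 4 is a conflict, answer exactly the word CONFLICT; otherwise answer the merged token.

Answer: golf

Derivation:
Final LEFT:  [hotel, india, hotel, hotel, hotel]
Final RIGHT: [juliet, golf, hotel, hotel, golf]
i=0: L=hotel=BASE, R=juliet -> take RIGHT -> juliet
i=1: L=india=BASE, R=golf -> take RIGHT -> golf
i=2: L=hotel R=hotel -> agree -> hotel
i=3: L=hotel R=hotel -> agree -> hotel
i=4: L=hotel=BASE, R=golf -> take RIGHT -> golf
Index 4 -> golf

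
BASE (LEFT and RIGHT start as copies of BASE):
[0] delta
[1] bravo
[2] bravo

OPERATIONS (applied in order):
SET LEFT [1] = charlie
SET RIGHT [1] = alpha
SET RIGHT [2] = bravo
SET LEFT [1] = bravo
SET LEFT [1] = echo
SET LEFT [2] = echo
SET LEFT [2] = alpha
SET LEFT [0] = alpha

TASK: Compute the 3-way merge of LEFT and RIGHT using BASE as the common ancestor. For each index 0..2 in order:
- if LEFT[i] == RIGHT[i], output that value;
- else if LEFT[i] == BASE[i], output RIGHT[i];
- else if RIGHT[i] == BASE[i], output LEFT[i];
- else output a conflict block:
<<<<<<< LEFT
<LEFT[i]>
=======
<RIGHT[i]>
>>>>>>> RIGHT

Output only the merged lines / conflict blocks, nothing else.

Final LEFT:  [alpha, echo, alpha]
Final RIGHT: [delta, alpha, bravo]
i=0: L=alpha, R=delta=BASE -> take LEFT -> alpha
i=1: BASE=bravo L=echo R=alpha all differ -> CONFLICT
i=2: L=alpha, R=bravo=BASE -> take LEFT -> alpha

Answer: alpha
<<<<<<< LEFT
echo
=======
alpha
>>>>>>> RIGHT
alpha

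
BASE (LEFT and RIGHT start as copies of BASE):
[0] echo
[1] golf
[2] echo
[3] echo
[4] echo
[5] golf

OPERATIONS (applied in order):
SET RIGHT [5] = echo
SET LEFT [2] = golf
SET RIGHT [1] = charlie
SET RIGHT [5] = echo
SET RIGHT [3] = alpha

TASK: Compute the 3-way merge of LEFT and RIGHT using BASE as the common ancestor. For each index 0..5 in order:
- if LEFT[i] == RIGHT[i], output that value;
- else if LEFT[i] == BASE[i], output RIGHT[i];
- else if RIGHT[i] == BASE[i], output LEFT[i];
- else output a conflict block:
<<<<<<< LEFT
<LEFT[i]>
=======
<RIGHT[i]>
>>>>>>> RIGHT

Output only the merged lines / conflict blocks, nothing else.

Final LEFT:  [echo, golf, golf, echo, echo, golf]
Final RIGHT: [echo, charlie, echo, alpha, echo, echo]
i=0: L=echo R=echo -> agree -> echo
i=1: L=golf=BASE, R=charlie -> take RIGHT -> charlie
i=2: L=golf, R=echo=BASE -> take LEFT -> golf
i=3: L=echo=BASE, R=alpha -> take RIGHT -> alpha
i=4: L=echo R=echo -> agree -> echo
i=5: L=golf=BASE, R=echo -> take RIGHT -> echo

Answer: echo
charlie
golf
alpha
echo
echo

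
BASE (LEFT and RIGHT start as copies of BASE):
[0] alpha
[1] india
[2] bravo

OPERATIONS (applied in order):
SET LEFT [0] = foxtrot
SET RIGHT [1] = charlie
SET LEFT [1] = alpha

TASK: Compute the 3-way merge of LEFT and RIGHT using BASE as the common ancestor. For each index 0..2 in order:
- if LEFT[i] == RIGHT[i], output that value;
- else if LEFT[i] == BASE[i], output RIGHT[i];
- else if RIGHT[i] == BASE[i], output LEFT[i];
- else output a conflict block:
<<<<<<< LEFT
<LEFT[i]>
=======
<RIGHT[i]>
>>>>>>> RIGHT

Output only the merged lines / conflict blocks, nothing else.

Final LEFT:  [foxtrot, alpha, bravo]
Final RIGHT: [alpha, charlie, bravo]
i=0: L=foxtrot, R=alpha=BASE -> take LEFT -> foxtrot
i=1: BASE=india L=alpha R=charlie all differ -> CONFLICT
i=2: L=bravo R=bravo -> agree -> bravo

Answer: foxtrot
<<<<<<< LEFT
alpha
=======
charlie
>>>>>>> RIGHT
bravo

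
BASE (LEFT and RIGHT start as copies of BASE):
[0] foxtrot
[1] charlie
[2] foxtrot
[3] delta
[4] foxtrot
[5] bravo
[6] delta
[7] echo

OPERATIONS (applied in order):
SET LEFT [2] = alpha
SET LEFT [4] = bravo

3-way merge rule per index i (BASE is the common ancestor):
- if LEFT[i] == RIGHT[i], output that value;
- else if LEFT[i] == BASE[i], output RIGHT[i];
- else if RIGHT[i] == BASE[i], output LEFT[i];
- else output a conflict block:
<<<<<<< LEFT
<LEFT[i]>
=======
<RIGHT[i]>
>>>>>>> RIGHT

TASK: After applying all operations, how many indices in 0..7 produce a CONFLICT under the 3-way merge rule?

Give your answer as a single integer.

Final LEFT:  [foxtrot, charlie, alpha, delta, bravo, bravo, delta, echo]
Final RIGHT: [foxtrot, charlie, foxtrot, delta, foxtrot, bravo, delta, echo]
i=0: L=foxtrot R=foxtrot -> agree -> foxtrot
i=1: L=charlie R=charlie -> agree -> charlie
i=2: L=alpha, R=foxtrot=BASE -> take LEFT -> alpha
i=3: L=delta R=delta -> agree -> delta
i=4: L=bravo, R=foxtrot=BASE -> take LEFT -> bravo
i=5: L=bravo R=bravo -> agree -> bravo
i=6: L=delta R=delta -> agree -> delta
i=7: L=echo R=echo -> agree -> echo
Conflict count: 0

Answer: 0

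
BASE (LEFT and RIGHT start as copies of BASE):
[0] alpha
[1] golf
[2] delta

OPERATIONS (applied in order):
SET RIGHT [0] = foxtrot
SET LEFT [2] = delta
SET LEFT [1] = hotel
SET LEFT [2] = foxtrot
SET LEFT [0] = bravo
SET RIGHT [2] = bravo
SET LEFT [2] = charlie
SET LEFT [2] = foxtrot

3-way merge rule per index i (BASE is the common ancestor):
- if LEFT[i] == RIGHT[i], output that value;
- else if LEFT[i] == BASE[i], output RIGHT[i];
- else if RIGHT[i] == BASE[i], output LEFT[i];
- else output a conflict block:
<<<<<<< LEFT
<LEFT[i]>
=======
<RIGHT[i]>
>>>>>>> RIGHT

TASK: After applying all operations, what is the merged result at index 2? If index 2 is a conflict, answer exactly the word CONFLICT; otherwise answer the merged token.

Answer: CONFLICT

Derivation:
Final LEFT:  [bravo, hotel, foxtrot]
Final RIGHT: [foxtrot, golf, bravo]
i=0: BASE=alpha L=bravo R=foxtrot all differ -> CONFLICT
i=1: L=hotel, R=golf=BASE -> take LEFT -> hotel
i=2: BASE=delta L=foxtrot R=bravo all differ -> CONFLICT
Index 2 -> CONFLICT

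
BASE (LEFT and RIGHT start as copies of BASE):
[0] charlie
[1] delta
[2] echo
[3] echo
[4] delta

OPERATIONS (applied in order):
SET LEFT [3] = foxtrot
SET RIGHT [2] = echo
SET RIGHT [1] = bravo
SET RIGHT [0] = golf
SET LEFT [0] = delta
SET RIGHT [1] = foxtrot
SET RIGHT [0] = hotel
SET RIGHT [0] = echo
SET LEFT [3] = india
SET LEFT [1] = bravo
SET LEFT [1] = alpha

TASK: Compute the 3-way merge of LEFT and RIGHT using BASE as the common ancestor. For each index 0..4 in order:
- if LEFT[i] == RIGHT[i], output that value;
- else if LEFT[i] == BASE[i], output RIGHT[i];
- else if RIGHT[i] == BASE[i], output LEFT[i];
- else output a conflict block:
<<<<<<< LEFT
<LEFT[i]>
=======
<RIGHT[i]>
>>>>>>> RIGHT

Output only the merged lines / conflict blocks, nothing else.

Answer: <<<<<<< LEFT
delta
=======
echo
>>>>>>> RIGHT
<<<<<<< LEFT
alpha
=======
foxtrot
>>>>>>> RIGHT
echo
india
delta

Derivation:
Final LEFT:  [delta, alpha, echo, india, delta]
Final RIGHT: [echo, foxtrot, echo, echo, delta]
i=0: BASE=charlie L=delta R=echo all differ -> CONFLICT
i=1: BASE=delta L=alpha R=foxtrot all differ -> CONFLICT
i=2: L=echo R=echo -> agree -> echo
i=3: L=india, R=echo=BASE -> take LEFT -> india
i=4: L=delta R=delta -> agree -> delta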